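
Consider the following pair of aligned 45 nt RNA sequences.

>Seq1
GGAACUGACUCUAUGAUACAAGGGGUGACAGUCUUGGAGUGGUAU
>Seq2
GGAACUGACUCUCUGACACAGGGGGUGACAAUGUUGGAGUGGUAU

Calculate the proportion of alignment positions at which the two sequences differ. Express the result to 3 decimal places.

0.111

Differing sites — 13:A/C; 17:U/C; 21:A/G; 31:G/A; 33:C/G.
There are 5 differences over 45 sites, so p = 5/45 = 0.111.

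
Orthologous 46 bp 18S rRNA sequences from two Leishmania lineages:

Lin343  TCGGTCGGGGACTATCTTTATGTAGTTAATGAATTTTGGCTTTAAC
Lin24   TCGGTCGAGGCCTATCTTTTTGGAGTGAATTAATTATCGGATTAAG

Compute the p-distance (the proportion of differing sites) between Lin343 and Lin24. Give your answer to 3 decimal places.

0.239

Mismatches occur at site 8 (G↔A), site 11 (A↔C), site 20 (A↔T), site 23 (T↔G), site 27 (T↔G), site 31 (G↔T), site 36 (T↔A), site 38 (G↔C), site 40 (C↔G), site 41 (T↔A), site 46 (C↔G).
There are 11 differences over 46 sites, so p = 11/46 = 0.239.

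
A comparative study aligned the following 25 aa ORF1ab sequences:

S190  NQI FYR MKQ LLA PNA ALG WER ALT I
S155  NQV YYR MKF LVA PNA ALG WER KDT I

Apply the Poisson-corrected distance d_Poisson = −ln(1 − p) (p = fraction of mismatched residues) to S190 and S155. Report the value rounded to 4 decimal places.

0.2744

Differing sites — 3:I/V; 4:F/Y; 9:Q/F; 11:L/V; 22:A/K; 23:L/D.
p = 6/25 = 0.240000.
d = −ln(1 − 0.240000) = −ln(0.760000) = 0.2744.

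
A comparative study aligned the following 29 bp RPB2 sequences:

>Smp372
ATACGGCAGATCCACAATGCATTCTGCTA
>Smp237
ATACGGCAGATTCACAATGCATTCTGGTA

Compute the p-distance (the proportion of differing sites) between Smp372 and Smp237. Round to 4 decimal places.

The sequences differ at positions 12 (C/T), 27 (C/G).
There are 2 differences over 29 sites, so p = 2/29 = 0.0690.

0.0690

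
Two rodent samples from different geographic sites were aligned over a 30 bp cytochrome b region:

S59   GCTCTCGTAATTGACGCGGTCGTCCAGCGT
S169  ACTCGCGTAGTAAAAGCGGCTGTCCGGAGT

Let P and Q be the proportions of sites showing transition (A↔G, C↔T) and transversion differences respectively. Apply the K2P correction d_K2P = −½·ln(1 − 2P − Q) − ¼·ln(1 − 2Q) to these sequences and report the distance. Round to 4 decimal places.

The sequences differ at positions 1 (G/A, transition), 5 (T/G, transversion), 10 (A/G, transition), 12 (T/A, transversion), 13 (G/A, transition), 15 (C/A, transversion), 20 (T/C, transition), 21 (C/T, transition), 26 (A/G, transition), 28 (C/A, transversion).
Of the 10 differences, 6 transitions and 4 transversions over 30 sites: P = 6/30 = 0.200000, Q = 4/30 = 0.133333.
d = −0.5·ln(0.466667) − 0.25·ln(0.733334) = −0.5·(-0.762139) − 0.25·(-0.310154) = 0.4586.

0.4586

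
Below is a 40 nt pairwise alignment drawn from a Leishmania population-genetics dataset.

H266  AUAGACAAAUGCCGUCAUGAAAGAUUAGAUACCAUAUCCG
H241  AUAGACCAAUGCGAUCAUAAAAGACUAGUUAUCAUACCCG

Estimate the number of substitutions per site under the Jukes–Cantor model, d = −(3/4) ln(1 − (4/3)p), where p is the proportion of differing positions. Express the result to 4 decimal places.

0.2326

Mismatches occur at site 7 (A↔C), site 13 (C↔G), site 14 (G↔A), site 19 (G↔A), site 25 (U↔C), site 29 (A↔U), site 32 (C↔U), site 37 (U↔C).
p = 8/40 = 0.200000.
d = −0.75 · ln(1 − (4/3)·0.200000) = −0.75 · ln(0.733333) = −0.75 · (-0.310155) = 0.2326.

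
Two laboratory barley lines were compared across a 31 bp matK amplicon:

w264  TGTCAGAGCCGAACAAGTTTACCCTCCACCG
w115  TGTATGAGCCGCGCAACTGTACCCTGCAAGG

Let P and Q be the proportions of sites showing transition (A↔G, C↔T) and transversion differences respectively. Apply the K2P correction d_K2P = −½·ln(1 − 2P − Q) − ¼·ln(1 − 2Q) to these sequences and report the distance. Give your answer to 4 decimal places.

The sequences differ at positions 4 (C/A, transversion), 5 (A/T, transversion), 12 (A/C, transversion), 13 (A/G, transition), 17 (G/C, transversion), 19 (T/G, transversion), 26 (C/G, transversion), 29 (C/A, transversion), 30 (C/G, transversion).
Of the 9 differences, 1 transition and 8 transversions over 31 sites: P = 1/31 = 0.032258, Q = 8/31 = 0.258065.
d = −0.5·ln(0.677419) − 0.25·ln(0.483870) = −0.5·(-0.389465) − 0.25·(-0.725939) = 0.3762.

0.3762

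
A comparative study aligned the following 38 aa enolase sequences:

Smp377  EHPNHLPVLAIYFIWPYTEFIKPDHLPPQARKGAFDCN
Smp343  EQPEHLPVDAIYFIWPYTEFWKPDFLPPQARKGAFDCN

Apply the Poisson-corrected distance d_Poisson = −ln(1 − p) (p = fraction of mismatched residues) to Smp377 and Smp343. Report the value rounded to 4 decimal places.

Mismatches occur at site 2 (H↔Q), site 4 (N↔E), site 9 (L↔D), site 21 (I↔W), site 25 (H↔F).
p = 5/38 = 0.131579.
d = −ln(1 − 0.131579) = −ln(0.868421) = 0.1411.

0.1411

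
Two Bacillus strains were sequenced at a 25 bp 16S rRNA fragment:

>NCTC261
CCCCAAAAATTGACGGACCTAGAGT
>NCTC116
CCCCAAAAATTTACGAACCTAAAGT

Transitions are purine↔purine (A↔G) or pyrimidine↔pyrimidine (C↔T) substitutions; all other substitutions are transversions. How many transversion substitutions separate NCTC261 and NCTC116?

1

The sequences differ at positions 12 (G/T, transversion), 16 (G/A, transition), 22 (G/A, transition).
Of the 3 differences, 2 transitions and 1 transversion, so the answer is 1.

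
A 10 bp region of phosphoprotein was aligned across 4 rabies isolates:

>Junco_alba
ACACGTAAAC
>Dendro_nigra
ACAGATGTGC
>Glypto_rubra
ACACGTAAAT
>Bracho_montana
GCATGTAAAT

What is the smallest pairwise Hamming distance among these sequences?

1

Pairwise Hamming distances:
  Junco_alba vs Dendro_nigra: 5
  Junco_alba vs Glypto_rubra: 1
  Junco_alba vs Bracho_montana: 3
  Dendro_nigra vs Glypto_rubra: 6
  Dendro_nigra vs Bracho_montana: 7
  Glypto_rubra vs Bracho_montana: 2
The smallest is 1, between Junco_alba and Glypto_rubra.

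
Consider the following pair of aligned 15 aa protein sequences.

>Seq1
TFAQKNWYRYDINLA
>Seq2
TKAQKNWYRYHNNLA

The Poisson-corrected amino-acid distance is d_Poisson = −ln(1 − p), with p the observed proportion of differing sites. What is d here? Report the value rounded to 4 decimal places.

Mismatches occur at site 2 (F/K), site 11 (D/H), site 12 (I/N).
p = 3/15 = 0.200000.
d = −ln(1 − 0.200000) = −ln(0.800000) = 0.2231.

0.2231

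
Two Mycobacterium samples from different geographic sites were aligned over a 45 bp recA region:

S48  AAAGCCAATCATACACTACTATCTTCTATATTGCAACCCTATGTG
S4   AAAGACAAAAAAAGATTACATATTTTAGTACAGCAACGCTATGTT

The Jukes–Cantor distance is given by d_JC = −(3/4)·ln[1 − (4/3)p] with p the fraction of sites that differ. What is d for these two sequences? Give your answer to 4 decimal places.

The sequences differ at positions 5 (C/A), 9 (T/A), 10 (C/A), 12 (T/A), 14 (C/G), 16 (C/T), 20 (T/A), 21 (A/T), 22 (T/A), 23 (C/T), 26 (C/T), 27 (T/A), 28 (A/G), 31 (T/C), 32 (T/A), 38 (C/G), 45 (G/T).
p = 17/45 = 0.377778.
d = −0.75 · ln(1 − (4/3)·0.377778) = −0.75 · ln(0.496296) = −0.75 · (-0.700583) = 0.5254.

0.5254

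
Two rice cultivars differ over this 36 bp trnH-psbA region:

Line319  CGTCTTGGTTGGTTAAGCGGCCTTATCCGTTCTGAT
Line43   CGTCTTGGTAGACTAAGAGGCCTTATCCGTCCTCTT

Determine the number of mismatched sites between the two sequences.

The sequences differ at positions 10 (T/A), 12 (G/A), 13 (T/C), 18 (C/A), 31 (T/C), 34 (G/C), 35 (A/T).
That gives 7 mismatches out of 36 aligned sites, so the Hamming distance is 7.

7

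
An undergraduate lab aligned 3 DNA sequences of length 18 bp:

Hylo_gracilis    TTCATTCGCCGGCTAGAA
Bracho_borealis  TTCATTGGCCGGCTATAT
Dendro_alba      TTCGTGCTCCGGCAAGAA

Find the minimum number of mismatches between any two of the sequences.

Pairwise Hamming distances:
  Hylo_gracilis vs Bracho_borealis: 3
  Hylo_gracilis vs Dendro_alba: 4
  Bracho_borealis vs Dendro_alba: 7
The smallest is 3, between Hylo_gracilis and Bracho_borealis.

3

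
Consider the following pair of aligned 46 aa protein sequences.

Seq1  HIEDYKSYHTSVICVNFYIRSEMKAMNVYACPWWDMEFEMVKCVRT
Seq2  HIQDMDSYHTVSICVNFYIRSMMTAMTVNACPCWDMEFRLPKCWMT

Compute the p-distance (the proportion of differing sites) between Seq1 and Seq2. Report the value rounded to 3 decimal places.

0.326

Mismatches occur at site 3 (E↔Q), site 5 (Y↔M), site 6 (K↔D), site 11 (S↔V), site 12 (V↔S), site 22 (E↔M), site 24 (K↔T), site 27 (N↔T), site 29 (Y↔N), site 33 (W↔C), site 39 (E↔R), site 40 (M↔L), site 41 (V↔P), site 44 (V↔W), site 45 (R↔M).
There are 15 differences over 46 sites, so p = 15/46 = 0.326.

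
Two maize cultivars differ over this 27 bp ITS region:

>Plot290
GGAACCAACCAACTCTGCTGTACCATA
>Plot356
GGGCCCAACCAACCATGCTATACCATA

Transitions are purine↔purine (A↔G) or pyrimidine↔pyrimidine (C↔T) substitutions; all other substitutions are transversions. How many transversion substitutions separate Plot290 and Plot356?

The sequences differ at positions 3 (A/G, transition), 4 (A/C, transversion), 14 (T/C, transition), 15 (C/A, transversion), 20 (G/A, transition).
Of the 5 differences, 3 transitions and 2 transversions, so the answer is 2.

2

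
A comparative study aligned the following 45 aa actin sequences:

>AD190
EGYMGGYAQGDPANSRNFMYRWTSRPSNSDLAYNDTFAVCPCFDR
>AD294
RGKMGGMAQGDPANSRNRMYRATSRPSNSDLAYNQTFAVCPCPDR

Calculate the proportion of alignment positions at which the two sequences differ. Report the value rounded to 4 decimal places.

Differing sites — 1:E/R; 3:Y/K; 7:Y/M; 18:F/R; 22:W/A; 35:D/Q; 43:F/P.
There are 7 differences over 45 sites, so p = 7/45 = 0.1556.

0.1556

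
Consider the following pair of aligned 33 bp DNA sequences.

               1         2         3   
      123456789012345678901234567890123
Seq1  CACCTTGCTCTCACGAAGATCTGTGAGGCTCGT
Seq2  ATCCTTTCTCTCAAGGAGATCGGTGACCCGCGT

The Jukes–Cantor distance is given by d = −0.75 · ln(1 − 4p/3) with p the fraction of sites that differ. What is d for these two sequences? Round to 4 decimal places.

The sequences differ at positions 1 (C/A), 2 (A/T), 7 (G/T), 14 (C/A), 16 (A/G), 22 (T/G), 27 (G/C), 28 (G/C), 30 (T/G).
p = 9/33 = 0.272727.
d = −0.75 · ln(1 − (4/3)·0.272727) = −0.75 · ln(0.636364) = −0.75 · (-0.451985) = 0.3390.

0.3390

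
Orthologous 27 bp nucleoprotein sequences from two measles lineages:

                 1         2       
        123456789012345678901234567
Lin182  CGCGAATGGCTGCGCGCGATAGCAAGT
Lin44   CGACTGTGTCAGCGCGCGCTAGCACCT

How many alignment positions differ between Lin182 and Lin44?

Mismatches occur at site 3 (C↔A), site 4 (G↔C), site 5 (A↔T), site 6 (A↔G), site 9 (G↔T), site 11 (T↔A), site 19 (A↔C), site 25 (A↔C), site 26 (G↔C).
That gives 9 mismatches out of 27 aligned sites, so the Hamming distance is 9.

9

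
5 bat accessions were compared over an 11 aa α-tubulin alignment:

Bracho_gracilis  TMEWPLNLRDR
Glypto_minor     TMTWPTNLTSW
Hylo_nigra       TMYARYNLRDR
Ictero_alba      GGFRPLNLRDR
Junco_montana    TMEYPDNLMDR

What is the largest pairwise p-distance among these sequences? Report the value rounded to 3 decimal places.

Pairwise Hamming distances:
  Bracho_gracilis vs Glypto_minor: 5
  Bracho_gracilis vs Hylo_nigra: 4
  Bracho_gracilis vs Ictero_alba: 4
  Bracho_gracilis vs Junco_montana: 3
  Glypto_minor vs Hylo_nigra: 7
  Glypto_minor vs Ictero_alba: 8
  Glypto_minor vs Junco_montana: 6
  Hylo_nigra vs Ictero_alba: 6
  Hylo_nigra vs Junco_montana: 5
  Ictero_alba vs Junco_montana: 6
The largest is 8 mismatches, between Glypto_minor and Ictero_alba; p = 8/11 = 0.727.

0.727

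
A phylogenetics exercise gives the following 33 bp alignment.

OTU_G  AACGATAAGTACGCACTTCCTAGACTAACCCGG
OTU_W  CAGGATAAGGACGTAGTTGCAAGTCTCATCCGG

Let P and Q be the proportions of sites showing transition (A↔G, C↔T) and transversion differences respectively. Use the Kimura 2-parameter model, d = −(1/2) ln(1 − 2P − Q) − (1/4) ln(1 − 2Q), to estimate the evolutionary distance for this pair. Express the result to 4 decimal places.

Mismatches occur at site 1 (A→C, transversion), site 3 (C→G, transversion), site 10 (T→G, transversion), site 14 (C→T, transition), site 16 (C→G, transversion), site 19 (C→G, transversion), site 21 (T→A, transversion), site 24 (A→T, transversion), site 27 (A→C, transversion), site 29 (C→T, transition).
Of the 10 differences, 2 transitions and 8 transversions over 33 sites: P = 2/33 = 0.060606, Q = 8/33 = 0.242424.
d = −0.5·ln(0.636364) − 0.25·ln(0.515152) = −0.5·(-0.451985) − 0.25·(-0.663293) = 0.3918.

0.3918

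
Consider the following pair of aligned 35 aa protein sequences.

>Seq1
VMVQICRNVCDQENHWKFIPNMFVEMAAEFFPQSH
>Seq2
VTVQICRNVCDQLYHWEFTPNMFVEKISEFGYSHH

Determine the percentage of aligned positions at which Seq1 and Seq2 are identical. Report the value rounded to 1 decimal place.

The sequences differ at positions 2 (M/T), 13 (E/L), 14 (N/Y), 17 (K/E), 19 (I/T), 26 (M/K), 27 (A/I), 28 (A/S), 31 (F/G), 32 (P/Y), 33 (Q/S), 34 (S/H).
23 of the 35 sites match, so the percent identity is 23/35 × 100 = 65.7%.

65.7%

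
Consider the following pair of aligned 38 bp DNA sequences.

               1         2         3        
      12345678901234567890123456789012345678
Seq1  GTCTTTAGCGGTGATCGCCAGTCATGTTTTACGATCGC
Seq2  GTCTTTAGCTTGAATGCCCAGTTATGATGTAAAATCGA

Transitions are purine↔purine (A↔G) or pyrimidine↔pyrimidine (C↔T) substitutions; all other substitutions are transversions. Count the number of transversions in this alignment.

9

Mismatches occur at site 10 (G↔T, transversion), site 11 (G↔T, transversion), site 12 (T↔G, transversion), site 13 (G↔A, transition), site 16 (C↔G, transversion), site 17 (G↔C, transversion), site 23 (C↔T, transition), site 27 (T↔A, transversion), site 29 (T↔G, transversion), site 32 (C↔A, transversion), site 33 (G↔A, transition), site 38 (C↔A, transversion).
Of the 12 differences, 3 transitions and 9 transversions, so the answer is 9.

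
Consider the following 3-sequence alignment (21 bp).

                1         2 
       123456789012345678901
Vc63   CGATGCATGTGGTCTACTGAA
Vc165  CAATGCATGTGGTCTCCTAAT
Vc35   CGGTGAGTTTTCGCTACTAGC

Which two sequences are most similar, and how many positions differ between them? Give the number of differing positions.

4

Pairwise Hamming distances:
  Vc63 vs Vc165: 4
  Vc63 vs Vc35: 10
  Vc165 vs Vc35: 11
The smallest is 4, between Vc63 and Vc165.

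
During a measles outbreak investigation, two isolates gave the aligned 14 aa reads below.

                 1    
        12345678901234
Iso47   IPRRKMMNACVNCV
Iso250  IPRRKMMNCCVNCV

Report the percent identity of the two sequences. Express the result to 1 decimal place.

The sequences differ at position 9 (A/C).
13 of the 14 sites match, so the percent identity is 13/14 × 100 = 92.9%.

92.9%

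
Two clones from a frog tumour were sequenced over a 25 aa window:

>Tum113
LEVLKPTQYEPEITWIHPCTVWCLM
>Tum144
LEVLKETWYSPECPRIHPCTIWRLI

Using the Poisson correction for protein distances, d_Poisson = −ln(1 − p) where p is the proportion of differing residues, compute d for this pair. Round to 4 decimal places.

0.4463

The sequences differ at positions 6 (P/E), 8 (Q/W), 10 (E/S), 13 (I/C), 14 (T/P), 15 (W/R), 21 (V/I), 23 (C/R), 25 (M/I).
p = 9/25 = 0.360000.
d = −ln(1 − 0.360000) = −ln(0.640000) = 0.4463.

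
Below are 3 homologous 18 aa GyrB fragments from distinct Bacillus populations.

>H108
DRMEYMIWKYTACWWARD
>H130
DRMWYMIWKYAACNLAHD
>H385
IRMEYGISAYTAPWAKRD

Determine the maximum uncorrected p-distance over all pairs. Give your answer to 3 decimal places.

0.611

Pairwise Hamming distances:
  H108 vs H130: 5
  H108 vs H385: 7
  H130 vs H385: 11
The largest is 11 mismatches, between H130 and H385; p = 11/18 = 0.611.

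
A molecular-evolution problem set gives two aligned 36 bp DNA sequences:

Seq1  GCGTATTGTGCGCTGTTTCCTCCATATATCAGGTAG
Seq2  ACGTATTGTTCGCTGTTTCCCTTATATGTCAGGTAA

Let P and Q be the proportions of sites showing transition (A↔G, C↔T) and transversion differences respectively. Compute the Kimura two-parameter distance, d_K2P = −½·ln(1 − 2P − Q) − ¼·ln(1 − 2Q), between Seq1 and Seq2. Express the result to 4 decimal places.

0.2383

Differing sites — 1:G/A (Ti); 10:G/T (Tv); 21:T/C (Ti); 22:C/T (Ti); 23:C/T (Ti); 28:A/G (Ti); 36:G/A (Ti).
Of the 7 differences, 6 transitions and 1 transversion over 36 sites: P = 6/36 = 0.166667, Q = 1/36 = 0.027778.
d = −0.5·ln(0.638888) − 0.25·ln(0.944444) = −0.5·(-0.448026) − 0.25·(-0.057159) = 0.2383.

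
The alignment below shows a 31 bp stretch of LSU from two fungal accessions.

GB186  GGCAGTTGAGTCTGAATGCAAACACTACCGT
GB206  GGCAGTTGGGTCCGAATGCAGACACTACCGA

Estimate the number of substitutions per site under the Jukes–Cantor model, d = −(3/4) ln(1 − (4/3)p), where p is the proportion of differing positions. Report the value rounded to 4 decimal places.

0.1416

Differing sites — 9:A/G; 13:T/C; 21:A/G; 31:T/A.
p = 4/31 = 0.129032.
d = −0.75 · ln(1 − (4/3)·0.129032) = −0.75 · ln(0.827957) = −0.75 · (-0.188794) = 0.1416.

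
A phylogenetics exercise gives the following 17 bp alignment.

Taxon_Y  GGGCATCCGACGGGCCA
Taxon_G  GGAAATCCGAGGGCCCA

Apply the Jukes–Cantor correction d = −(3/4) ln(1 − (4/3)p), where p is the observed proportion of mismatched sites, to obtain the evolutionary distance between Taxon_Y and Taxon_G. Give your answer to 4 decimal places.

Differing sites — 3:G/A; 4:C/A; 11:C/G; 14:G/C.
p = 4/17 = 0.235294.
d = −0.75 · ln(1 − (4/3)·0.235294) = −0.75 · ln(0.686275) = −0.75 · (-0.376477) = 0.2824.

0.2824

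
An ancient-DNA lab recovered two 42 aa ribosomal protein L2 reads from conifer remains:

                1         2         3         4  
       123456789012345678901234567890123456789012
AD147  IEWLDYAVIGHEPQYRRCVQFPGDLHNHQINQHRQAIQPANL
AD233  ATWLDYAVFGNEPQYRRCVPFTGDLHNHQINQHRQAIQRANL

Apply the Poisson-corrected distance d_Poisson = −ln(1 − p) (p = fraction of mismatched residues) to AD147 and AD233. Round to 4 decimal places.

0.1823

Differing sites — 1:I/A; 2:E/T; 9:I/F; 11:H/N; 20:Q/P; 22:P/T; 39:P/R.
p = 7/42 = 0.166667.
d = −ln(1 − 0.166667) = −ln(0.833333) = 0.1823.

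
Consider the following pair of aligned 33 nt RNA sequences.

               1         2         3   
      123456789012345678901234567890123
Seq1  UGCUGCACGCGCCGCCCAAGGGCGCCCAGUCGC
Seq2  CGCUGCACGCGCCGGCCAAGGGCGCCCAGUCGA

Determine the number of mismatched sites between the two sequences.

The sequences differ at positions 1 (U/C), 15 (C/G), 33 (C/A).
That gives 3 mismatches out of 33 aligned sites, so the Hamming distance is 3.

3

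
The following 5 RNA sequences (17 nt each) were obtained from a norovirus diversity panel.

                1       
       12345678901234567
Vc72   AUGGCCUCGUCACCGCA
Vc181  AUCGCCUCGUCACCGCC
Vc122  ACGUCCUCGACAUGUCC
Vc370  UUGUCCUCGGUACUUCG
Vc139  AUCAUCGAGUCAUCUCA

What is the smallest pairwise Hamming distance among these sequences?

2

Pairwise Hamming distances:
  Vc72 vs Vc181: 2
  Vc72 vs Vc122: 7
  Vc72 vs Vc370: 7
  Vc72 vs Vc139: 7
  Vc181 vs Vc122: 7
  Vc181 vs Vc370: 8
  Vc181 vs Vc139: 7
  Vc122 vs Vc370: 7
  Vc122 vs Vc139: 9
  Vc370 vs Vc139: 11
The smallest is 2, between Vc72 and Vc181.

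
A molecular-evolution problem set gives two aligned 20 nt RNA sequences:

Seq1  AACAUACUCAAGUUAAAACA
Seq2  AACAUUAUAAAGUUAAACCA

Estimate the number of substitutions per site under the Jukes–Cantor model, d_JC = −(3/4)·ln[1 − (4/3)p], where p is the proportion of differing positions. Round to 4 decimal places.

0.2326

Differing sites — 6:A/U; 7:C/A; 9:C/A; 18:A/C.
p = 4/20 = 0.200000.
d = −0.75 · ln(1 − (4/3)·0.200000) = −0.75 · ln(0.733333) = −0.75 · (-0.310155) = 0.2326.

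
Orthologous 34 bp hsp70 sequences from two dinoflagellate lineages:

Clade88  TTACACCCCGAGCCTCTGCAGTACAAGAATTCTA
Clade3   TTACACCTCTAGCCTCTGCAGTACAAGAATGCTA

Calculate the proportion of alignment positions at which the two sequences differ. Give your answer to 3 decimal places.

Differing sites — 8:C/T; 10:G/T; 31:T/G.
There are 3 differences over 34 sites, so p = 3/34 = 0.088.

0.088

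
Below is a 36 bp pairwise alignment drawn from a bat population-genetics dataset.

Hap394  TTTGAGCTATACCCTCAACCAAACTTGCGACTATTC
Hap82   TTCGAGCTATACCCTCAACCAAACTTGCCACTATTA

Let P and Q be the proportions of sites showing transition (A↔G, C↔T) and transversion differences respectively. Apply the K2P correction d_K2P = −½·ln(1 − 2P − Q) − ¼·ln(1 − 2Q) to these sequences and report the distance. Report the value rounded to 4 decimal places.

Mismatches occur at site 3 (T↔C, transition), site 29 (G↔C, transversion), site 36 (C↔A, transversion).
Of the 3 differences, 1 transition and 2 transversions over 36 sites: P = 1/36 = 0.027778, Q = 2/36 = 0.055556.
d = −0.5·ln(0.888888) − 0.25·ln(0.888888) = −0.5·(-0.117784) − 0.25·(-0.117784) = 0.0883.

0.0883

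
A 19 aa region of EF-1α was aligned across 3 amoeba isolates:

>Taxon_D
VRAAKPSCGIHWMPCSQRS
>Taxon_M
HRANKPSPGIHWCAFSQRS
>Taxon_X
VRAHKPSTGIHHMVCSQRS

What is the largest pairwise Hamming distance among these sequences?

Pairwise Hamming distances:
  Taxon_D vs Taxon_M: 6
  Taxon_D vs Taxon_X: 4
  Taxon_M vs Taxon_X: 7
The largest is 7, between Taxon_M and Taxon_X.

7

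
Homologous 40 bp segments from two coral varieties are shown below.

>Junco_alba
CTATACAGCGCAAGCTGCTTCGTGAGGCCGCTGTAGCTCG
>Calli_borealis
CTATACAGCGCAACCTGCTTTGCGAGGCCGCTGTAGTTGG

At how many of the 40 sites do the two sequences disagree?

Differing sites — 14:G/C; 21:C/T; 23:T/C; 37:C/T; 39:C/G.
That gives 5 mismatches out of 40 aligned sites, so the Hamming distance is 5.

5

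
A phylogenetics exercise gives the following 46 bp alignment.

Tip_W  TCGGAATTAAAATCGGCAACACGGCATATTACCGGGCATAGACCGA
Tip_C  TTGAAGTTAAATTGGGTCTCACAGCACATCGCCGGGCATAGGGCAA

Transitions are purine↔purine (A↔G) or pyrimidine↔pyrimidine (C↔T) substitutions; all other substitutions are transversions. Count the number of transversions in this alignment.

The sequences differ at positions 2 (C/T, transition), 4 (G/A, transition), 6 (A/G, transition), 12 (A/T, transversion), 14 (C/G, transversion), 17 (C/T, transition), 18 (A/C, transversion), 19 (A/T, transversion), 23 (G/A, transition), 27 (T/C, transition), 30 (T/C, transition), 31 (A/G, transition), 42 (A/G, transition), 43 (C/G, transversion), 45 (G/A, transition).
Of the 15 differences, 10 transitions and 5 transversions, so the answer is 5.

5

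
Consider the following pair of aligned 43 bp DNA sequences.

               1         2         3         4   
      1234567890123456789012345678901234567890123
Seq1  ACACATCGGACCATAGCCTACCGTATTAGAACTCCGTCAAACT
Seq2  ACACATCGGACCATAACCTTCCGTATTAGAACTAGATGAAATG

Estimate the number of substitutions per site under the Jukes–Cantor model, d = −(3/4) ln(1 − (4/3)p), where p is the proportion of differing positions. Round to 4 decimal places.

0.2138

Mismatches occur at site 16 (G/A), site 20 (A/T), site 34 (C/A), site 35 (C/G), site 36 (G/A), site 38 (C/G), site 42 (C/T), site 43 (T/G).
p = 8/43 = 0.186047.
d = −0.75 · ln(1 − (4/3)·0.186047) = −0.75 · ln(0.751937) = −0.75 · (-0.285103) = 0.2138.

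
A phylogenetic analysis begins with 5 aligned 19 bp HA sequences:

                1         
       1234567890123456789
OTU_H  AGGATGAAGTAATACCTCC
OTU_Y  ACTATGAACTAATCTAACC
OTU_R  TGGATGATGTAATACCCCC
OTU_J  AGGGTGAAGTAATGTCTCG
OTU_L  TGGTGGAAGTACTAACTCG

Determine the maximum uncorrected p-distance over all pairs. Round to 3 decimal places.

0.632

Pairwise Hamming distances:
  OTU_H vs OTU_Y: 7
  OTU_H vs OTU_R: 3
  OTU_H vs OTU_J: 4
  OTU_H vs OTU_L: 6
  OTU_Y vs OTU_R: 9
  OTU_Y vs OTU_J: 8
  OTU_Y vs OTU_L: 12
  OTU_R vs OTU_J: 7
  OTU_R vs OTU_L: 7
  OTU_J vs OTU_L: 6
The largest is 12 mismatches, between OTU_Y and OTU_L; p = 12/19 = 0.632.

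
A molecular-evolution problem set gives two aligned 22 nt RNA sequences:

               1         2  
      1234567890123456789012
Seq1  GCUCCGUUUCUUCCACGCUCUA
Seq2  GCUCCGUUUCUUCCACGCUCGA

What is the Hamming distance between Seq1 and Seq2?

The sequences differ at position 21 (U/G).
That gives 1 mismatch out of 22 aligned sites, so the Hamming distance is 1.

1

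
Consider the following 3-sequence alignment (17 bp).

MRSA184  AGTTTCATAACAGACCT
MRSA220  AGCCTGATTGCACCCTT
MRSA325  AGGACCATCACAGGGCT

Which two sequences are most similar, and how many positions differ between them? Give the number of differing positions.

6

Pairwise Hamming distances:
  MRSA184 vs MRSA220: 8
  MRSA184 vs MRSA325: 6
  MRSA220 vs MRSA325: 10
The smallest is 6, between MRSA184 and MRSA325.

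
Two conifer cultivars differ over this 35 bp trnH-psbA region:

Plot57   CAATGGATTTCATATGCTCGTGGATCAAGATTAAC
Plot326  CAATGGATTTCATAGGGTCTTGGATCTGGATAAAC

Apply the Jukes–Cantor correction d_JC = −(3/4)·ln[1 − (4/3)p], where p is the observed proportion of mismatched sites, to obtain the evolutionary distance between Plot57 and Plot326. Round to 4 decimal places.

Differing sites — 15:T/G; 17:C/G; 20:G/T; 27:A/T; 28:A/G; 32:T/A.
p = 6/35 = 0.171429.
d = −0.75 · ln(1 − (4/3)·0.171429) = −0.75 · ln(0.771428) = −0.75 · (-0.259512) = 0.1946.

0.1946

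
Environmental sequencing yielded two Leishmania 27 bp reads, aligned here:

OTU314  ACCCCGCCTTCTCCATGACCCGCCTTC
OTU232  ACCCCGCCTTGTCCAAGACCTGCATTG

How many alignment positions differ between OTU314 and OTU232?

5

Differing sites — 11:C/G; 16:T/A; 21:C/T; 24:C/A; 27:C/G.
That gives 5 mismatches out of 27 aligned sites, so the Hamming distance is 5.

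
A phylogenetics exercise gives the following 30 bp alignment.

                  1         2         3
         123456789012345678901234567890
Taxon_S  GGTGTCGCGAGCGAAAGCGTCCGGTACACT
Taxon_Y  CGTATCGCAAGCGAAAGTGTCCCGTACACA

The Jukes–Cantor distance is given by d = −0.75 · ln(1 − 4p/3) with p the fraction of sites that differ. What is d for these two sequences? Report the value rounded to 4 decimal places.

0.2326

Differing sites — 1:G/C; 4:G/A; 9:G/A; 18:C/T; 23:G/C; 30:T/A.
p = 6/30 = 0.200000.
d = −0.75 · ln(1 − (4/3)·0.200000) = −0.75 · ln(0.733333) = −0.75 · (-0.310155) = 0.2326.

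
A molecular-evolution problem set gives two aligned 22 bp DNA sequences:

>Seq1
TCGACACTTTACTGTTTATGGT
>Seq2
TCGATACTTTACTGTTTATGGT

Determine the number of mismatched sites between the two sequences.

A single mismatch occurs at site 5 (C↔T).
That gives 1 mismatch out of 22 aligned sites, so the Hamming distance is 1.

1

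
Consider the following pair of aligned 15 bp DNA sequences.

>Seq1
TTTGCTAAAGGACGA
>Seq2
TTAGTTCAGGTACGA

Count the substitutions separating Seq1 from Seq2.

5

The sequences differ at positions 3 (T/A), 5 (C/T), 7 (A/C), 9 (A/G), 11 (G/T).
That gives 5 mismatches out of 15 aligned sites, so the Hamming distance is 5.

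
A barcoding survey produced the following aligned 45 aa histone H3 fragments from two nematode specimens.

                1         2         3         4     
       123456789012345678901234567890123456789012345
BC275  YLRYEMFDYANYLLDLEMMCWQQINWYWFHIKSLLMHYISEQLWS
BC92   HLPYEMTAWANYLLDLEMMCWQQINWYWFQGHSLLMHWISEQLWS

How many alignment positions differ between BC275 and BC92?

Mismatches occur at site 1 (Y↔H), site 3 (R↔P), site 7 (F↔T), site 8 (D↔A), site 9 (Y↔W), site 30 (H↔Q), site 31 (I↔G), site 32 (K↔H), site 38 (Y↔W).
That gives 9 mismatches out of 45 aligned sites, so the Hamming distance is 9.

9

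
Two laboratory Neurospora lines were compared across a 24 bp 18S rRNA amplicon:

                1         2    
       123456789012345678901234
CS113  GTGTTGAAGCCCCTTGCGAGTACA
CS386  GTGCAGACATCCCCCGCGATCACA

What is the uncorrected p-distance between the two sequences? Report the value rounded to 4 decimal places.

Differing sites — 4:T/C; 5:T/A; 8:A/C; 9:G/A; 10:C/T; 14:T/C; 15:T/C; 20:G/T; 21:T/C.
There are 9 differences over 24 sites, so p = 9/24 = 0.3750.

0.3750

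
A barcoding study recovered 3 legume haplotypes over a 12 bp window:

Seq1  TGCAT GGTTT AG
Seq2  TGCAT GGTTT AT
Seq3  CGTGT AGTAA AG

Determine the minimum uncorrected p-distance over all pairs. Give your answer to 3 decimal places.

Pairwise Hamming distances:
  Seq1 vs Seq2: 1
  Seq1 vs Seq3: 6
  Seq2 vs Seq3: 7
The smallest is 1 mismatch, between Seq1 and Seq2; p = 1/12 = 0.083.

0.083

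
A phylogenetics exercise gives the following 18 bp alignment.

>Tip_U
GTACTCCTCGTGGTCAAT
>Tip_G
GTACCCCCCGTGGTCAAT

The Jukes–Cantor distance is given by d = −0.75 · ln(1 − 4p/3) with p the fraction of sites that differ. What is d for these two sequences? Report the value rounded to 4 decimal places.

0.1203

Mismatches occur at site 5 (T/C), site 8 (T/C).
p = 2/18 = 0.111111.
d = −0.75 · ln(1 − (4/3)·0.111111) = −0.75 · ln(0.851852) = −0.75 · (-0.160342) = 0.1203.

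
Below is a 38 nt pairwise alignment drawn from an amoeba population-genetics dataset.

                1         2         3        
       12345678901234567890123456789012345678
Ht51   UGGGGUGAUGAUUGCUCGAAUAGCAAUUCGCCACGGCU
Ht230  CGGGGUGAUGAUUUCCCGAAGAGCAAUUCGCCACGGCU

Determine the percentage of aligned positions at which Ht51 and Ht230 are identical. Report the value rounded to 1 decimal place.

Mismatches occur at site 1 (U↔C), site 14 (G↔U), site 16 (U↔C), site 21 (U↔G).
34 of the 38 sites match, so the percent identity is 34/38 × 100 = 89.5%.

89.5%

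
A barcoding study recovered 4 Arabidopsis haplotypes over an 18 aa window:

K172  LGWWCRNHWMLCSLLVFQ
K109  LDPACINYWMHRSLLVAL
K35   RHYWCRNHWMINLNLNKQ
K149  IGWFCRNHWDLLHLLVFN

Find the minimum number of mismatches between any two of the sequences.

Pairwise Hamming distances:
  K172 vs K109: 9
  K172 vs K35: 9
  K172 vs K149: 6
  K109 vs K35: 13
  K109 vs K149: 12
  K35 vs K149: 12
The smallest is 6, between K172 and K149.

6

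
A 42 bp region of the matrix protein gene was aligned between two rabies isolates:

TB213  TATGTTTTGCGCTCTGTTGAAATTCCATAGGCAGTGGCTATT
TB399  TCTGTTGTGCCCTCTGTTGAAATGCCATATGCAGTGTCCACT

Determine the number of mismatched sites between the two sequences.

8

Differing sites — 2:A/C; 7:T/G; 11:G/C; 24:T/G; 30:G/T; 37:G/T; 39:T/C; 41:T/C.
That gives 8 mismatches out of 42 aligned sites, so the Hamming distance is 8.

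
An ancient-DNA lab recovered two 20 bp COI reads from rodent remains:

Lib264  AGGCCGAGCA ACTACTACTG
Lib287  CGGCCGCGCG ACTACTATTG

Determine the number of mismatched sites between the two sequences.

4

Mismatches occur at site 1 (A↔C), site 7 (A↔C), site 10 (A↔G), site 18 (C↔T).
That gives 4 mismatches out of 20 aligned sites, so the Hamming distance is 4.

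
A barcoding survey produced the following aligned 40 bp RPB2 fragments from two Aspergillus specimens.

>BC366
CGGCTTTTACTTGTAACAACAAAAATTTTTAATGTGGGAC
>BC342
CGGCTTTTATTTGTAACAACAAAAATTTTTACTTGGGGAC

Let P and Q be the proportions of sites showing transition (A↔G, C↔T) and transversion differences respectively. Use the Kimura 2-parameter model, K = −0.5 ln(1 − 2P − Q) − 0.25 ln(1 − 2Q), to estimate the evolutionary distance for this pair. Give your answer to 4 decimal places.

The sequences differ at positions 10 (C/T, transition), 32 (A/C, transversion), 34 (G/T, transversion), 35 (T/G, transversion).
Of the 4 differences, 1 transition and 3 transversions over 40 sites: P = 1/40 = 0.025000, Q = 3/40 = 0.075000.
d = −0.5·ln(0.875000) − 0.25·ln(0.850000) = −0.5·(-0.133531) − 0.25·(-0.162519) = 0.1074.

0.1074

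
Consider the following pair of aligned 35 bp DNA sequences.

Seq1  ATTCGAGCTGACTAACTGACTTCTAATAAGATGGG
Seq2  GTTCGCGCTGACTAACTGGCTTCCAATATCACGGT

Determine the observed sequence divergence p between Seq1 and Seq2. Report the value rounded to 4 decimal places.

0.2286

Differing sites — 1:A/G; 6:A/C; 19:A/G; 24:T/C; 29:A/T; 30:G/C; 32:T/C; 35:G/T.
There are 8 differences over 35 sites, so p = 8/35 = 0.2286.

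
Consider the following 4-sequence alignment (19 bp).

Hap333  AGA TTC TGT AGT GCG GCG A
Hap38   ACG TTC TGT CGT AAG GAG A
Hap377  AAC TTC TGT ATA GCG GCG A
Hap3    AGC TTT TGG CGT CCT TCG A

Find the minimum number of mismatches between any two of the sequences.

4

Pairwise Hamming distances:
  Hap333 vs Hap38: 6
  Hap333 vs Hap377: 4
  Hap333 vs Hap3: 7
  Hap38 vs Hap377: 8
  Hap38 vs Hap3: 9
  Hap377 vs Hap3: 9
The smallest is 4, between Hap333 and Hap377.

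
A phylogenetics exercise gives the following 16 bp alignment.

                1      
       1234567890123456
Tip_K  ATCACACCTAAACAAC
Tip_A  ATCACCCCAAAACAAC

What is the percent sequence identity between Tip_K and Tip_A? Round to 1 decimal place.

The sequences differ at positions 6 (A/C), 9 (T/A).
14 of the 16 sites match, so the percent identity is 14/16 × 100 = 87.5%.

87.5%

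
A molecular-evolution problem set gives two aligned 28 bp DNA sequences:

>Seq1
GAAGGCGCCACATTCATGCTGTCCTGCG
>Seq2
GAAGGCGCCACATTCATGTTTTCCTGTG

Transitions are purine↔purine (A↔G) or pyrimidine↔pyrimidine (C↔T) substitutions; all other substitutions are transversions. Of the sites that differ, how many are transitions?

Differing sites — 19:C/T (Ti); 21:G/T (Tv); 27:C/T (Ti).
Of the 3 differences, 2 transitions and 1 transversion, so the answer is 2.

2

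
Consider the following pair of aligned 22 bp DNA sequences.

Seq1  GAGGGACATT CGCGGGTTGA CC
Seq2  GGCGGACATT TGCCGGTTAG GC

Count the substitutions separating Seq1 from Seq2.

7

Differing sites — 2:A/G; 3:G/C; 11:C/T; 14:G/C; 19:G/A; 20:A/G; 21:C/G.
That gives 7 mismatches out of 22 aligned sites, so the Hamming distance is 7.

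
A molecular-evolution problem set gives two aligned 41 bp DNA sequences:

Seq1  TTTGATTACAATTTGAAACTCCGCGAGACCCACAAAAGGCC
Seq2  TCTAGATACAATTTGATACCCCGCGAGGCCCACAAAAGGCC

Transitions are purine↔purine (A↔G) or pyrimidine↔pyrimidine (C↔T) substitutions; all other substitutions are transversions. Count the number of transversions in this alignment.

2

The sequences differ at positions 2 (T/C, transition), 4 (G/A, transition), 5 (A/G, transition), 6 (T/A, transversion), 17 (A/T, transversion), 20 (T/C, transition), 28 (A/G, transition).
Of the 7 differences, 5 transitions and 2 transversions, so the answer is 2.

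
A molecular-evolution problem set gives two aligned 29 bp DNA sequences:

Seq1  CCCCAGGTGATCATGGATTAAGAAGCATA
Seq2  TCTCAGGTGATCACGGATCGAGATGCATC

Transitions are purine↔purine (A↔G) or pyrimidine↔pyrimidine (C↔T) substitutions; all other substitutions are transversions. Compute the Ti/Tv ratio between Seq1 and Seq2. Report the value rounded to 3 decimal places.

2.500

Differing sites — 1:C/T (Ti); 3:C/T (Ti); 14:T/C (Ti); 19:T/C (Ti); 20:A/G (Ti); 24:A/T (Tv); 29:A/C (Tv).
Of the 7 differences, 5 transitions and 2 transversions, so Ti/Tv = 5/2 = 2.500.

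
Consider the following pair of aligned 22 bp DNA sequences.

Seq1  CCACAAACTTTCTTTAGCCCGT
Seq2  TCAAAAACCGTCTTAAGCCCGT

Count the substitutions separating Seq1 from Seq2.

Differing sites — 1:C/T; 4:C/A; 9:T/C; 10:T/G; 15:T/A.
That gives 5 mismatches out of 22 aligned sites, so the Hamming distance is 5.

5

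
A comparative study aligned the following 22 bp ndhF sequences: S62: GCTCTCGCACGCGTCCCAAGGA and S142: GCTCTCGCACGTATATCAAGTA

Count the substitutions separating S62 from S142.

5

Mismatches occur at site 12 (C↔T), site 13 (G↔A), site 15 (C↔A), site 16 (C↔T), site 21 (G↔T).
That gives 5 mismatches out of 22 aligned sites, so the Hamming distance is 5.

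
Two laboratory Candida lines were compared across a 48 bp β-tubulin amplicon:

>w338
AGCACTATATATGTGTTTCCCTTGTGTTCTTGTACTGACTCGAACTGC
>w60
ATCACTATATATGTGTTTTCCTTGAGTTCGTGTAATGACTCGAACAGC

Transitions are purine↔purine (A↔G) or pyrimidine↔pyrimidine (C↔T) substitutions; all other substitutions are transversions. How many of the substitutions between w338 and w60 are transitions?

1

Mismatches occur at site 2 (G↔T, transversion), site 19 (C↔T, transition), site 25 (T↔A, transversion), site 30 (T↔G, transversion), site 35 (C↔A, transversion), site 46 (T↔A, transversion).
Of the 6 differences, 1 transition and 5 transversions, so the answer is 1.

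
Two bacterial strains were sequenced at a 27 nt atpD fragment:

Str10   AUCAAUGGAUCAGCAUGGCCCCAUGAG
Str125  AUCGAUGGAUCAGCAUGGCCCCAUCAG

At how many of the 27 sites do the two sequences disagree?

2

Differing sites — 4:A/G; 25:G/C.
That gives 2 mismatches out of 27 aligned sites, so the Hamming distance is 2.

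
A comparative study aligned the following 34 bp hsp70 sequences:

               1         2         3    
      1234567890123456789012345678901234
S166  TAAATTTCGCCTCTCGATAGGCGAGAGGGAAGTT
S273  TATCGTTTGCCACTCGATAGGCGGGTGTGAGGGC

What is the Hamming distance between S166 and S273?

Differing sites — 3:A/T; 4:A/C; 5:T/G; 8:C/T; 12:T/A; 24:A/G; 26:A/T; 28:G/T; 31:A/G; 33:T/G; 34:T/C.
That gives 11 mismatches out of 34 aligned sites, so the Hamming distance is 11.

11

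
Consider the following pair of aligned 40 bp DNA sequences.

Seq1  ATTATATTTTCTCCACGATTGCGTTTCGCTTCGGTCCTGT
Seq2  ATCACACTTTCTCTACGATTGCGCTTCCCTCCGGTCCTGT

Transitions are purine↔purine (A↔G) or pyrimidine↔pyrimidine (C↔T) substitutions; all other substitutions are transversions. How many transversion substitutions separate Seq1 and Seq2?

The sequences differ at positions 3 (T/C, transition), 5 (T/C, transition), 7 (T/C, transition), 14 (C/T, transition), 24 (T/C, transition), 28 (G/C, transversion), 31 (T/C, transition).
Of the 7 differences, 6 transitions and 1 transversion, so the answer is 1.

1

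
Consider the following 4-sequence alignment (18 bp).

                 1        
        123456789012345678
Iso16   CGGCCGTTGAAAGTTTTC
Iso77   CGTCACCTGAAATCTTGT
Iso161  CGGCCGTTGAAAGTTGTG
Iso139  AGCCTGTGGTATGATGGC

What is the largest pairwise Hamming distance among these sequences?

Pairwise Hamming distances:
  Iso16 vs Iso77: 8
  Iso16 vs Iso161: 2
  Iso16 vs Iso139: 9
  Iso77 vs Iso161: 9
  Iso77 vs Iso139: 12
  Iso161 vs Iso139: 9
The largest is 12, between Iso77 and Iso139.

12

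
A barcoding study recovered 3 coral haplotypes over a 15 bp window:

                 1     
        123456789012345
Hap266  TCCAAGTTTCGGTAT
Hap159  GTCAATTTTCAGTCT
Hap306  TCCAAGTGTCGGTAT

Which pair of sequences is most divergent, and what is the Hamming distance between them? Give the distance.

6

Pairwise Hamming distances:
  Hap266 vs Hap159: 5
  Hap266 vs Hap306: 1
  Hap159 vs Hap306: 6
The largest is 6, between Hap159 and Hap306.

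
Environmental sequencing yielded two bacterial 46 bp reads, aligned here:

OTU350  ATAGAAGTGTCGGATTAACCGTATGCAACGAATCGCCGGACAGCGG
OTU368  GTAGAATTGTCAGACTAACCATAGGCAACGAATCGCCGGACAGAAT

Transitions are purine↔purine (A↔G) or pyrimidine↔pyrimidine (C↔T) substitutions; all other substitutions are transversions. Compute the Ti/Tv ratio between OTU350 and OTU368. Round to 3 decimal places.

Mismatches occur at site 1 (A→G, transition), site 7 (G→T, transversion), site 12 (G→A, transition), site 15 (T→C, transition), site 21 (G→A, transition), site 24 (T→G, transversion), site 44 (C→A, transversion), site 45 (G→A, transition), site 46 (G→T, transversion).
Of the 9 differences, 5 transitions and 4 transversions, so Ti/Tv = 5/4 = 1.250.

1.250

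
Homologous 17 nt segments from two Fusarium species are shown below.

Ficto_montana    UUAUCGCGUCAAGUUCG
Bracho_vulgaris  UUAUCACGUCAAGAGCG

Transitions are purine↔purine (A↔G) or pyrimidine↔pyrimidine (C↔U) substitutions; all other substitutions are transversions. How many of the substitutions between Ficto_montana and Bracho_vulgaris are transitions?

1

The sequences differ at positions 6 (G/A, transition), 14 (U/A, transversion), 15 (U/G, transversion).
Of the 3 differences, 1 transition and 2 transversions, so the answer is 1.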